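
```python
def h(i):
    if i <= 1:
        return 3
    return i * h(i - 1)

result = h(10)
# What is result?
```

h(10) = 10 * 9 * 8 * 7 * 6 * 5 * 4 * 3 * 2 * 3 = 10886400

Answer: 10886400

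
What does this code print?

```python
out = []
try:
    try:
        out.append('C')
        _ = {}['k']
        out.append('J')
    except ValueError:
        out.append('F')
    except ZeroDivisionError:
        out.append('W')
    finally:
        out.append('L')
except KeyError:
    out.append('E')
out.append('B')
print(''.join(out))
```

Execution trace: 'C' (inner try body) → 'L' (inner finally) → 'E' (outer except KeyError) → 'B' (after the try/except). Output: CLEB

Answer: CLEB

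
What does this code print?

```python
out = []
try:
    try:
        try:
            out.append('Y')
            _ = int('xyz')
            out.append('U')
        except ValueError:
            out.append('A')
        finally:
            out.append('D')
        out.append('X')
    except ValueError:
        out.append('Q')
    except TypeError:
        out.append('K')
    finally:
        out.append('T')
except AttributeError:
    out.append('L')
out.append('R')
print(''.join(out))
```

Execution trace: 'Y' (inner try body) → 'A' (inner except ValueError) → 'D' (inner finally) → 'X' (try body, no exception) → 'T' (finally) → 'R' (after the try/except). Output: YADXTR

Answer: YADXTR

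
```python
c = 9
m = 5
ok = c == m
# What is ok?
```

Trace:
`c = 9` → c = 9
`m = 5` → m = 5
`ok = c == m` → ok = False
So ok = False

Answer: False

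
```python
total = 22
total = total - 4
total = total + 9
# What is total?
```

Trace:
`total = 22` → total = 22
`total = total - 4` → total = 18
`total = total + 9` → total = 27
So total = 27

Answer: 27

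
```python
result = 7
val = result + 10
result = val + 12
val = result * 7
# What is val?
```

Trace:
`result = 7` → result = 7
`val = result + 10` → val = 17
`result = val + 12` → result = 29
`val = result * 7` → val = 203
So val = 203

Answer: 203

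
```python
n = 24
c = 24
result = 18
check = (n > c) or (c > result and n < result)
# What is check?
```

Trace:
`n = 24` → n = 24
`c = 24` → c = 24
`result = 18` → result = 18
`check = (n > c) or (c > result and n < result)` → check = False
So check = False

Answer: False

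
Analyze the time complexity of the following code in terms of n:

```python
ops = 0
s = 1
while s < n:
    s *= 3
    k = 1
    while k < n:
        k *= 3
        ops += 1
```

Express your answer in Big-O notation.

Each loop level contributes: log n × log n. Multiplying the contributions gives O(log² n).

Answer: O(log² n)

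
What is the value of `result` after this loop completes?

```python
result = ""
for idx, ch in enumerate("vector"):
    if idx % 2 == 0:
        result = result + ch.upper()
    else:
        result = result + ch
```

Uppercase even positions in 'vector'
`result` takes the values: "" → "V" → "Ve" → "VeC" → "VeCt" → "VeCtO" → "VeCtOr"

Answer: "VeCtOr"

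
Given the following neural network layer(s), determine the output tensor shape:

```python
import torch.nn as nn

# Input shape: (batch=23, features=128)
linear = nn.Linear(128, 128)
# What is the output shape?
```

Input: (23, 128) -> Output: (23, 128)

Answer: (23, 128)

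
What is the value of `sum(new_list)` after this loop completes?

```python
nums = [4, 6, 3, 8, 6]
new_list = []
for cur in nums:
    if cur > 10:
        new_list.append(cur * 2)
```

Sum of doubled values > 10
`new_list` takes the values: []
So `sum(new_list)` = 0

Answer: 0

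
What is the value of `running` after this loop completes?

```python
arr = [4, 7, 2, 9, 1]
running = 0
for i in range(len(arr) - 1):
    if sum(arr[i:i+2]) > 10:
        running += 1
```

Count windows with sum > 10
`running` takes the values: 0 → 1 → 2

Answer: 2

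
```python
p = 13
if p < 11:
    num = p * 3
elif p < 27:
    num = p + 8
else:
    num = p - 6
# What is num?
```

Trace:
`p = 13` → p = 13
`if p < 11: ...` → p < 11 is False, p < 27 is True → num = 21
So num = 21

Answer: 21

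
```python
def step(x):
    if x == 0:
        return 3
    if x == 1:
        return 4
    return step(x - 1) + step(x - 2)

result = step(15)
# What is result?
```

Build up from base cases: step(0)=3, step(1)=4, step(2)=7, step(3)=11, step(4)=18, step(5)=29, step(6)=47, ..., step(15)=3571

Answer: 3571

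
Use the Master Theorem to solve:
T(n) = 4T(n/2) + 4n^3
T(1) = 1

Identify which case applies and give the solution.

a=4, b=2, f(n)=4n^3. log_2(4) = 2. Since c=3 > 2 and the regularity condition holds (4(n/2)^3 = (4/2^3)n^3 with 4/2^3 < 1), Case 3 applies: T(n) = Θ(f(n)) = O(n^3).

Answer: O(n^3) - Case 3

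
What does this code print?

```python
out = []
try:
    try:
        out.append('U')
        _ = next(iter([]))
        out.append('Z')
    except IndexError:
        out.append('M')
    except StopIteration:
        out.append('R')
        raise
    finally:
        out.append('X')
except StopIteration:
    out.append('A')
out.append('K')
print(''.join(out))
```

Execution trace: 'U' (inner try body) → 'R' (inner except StopIteration) → 'X' (inner finally) → 'A' (outer except StopIteration) → 'K' (after the try/except). Output: URXAK

Answer: URXAK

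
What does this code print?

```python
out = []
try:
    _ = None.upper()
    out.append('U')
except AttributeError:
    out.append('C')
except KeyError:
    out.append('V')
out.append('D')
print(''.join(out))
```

Execution trace: 'C' (except AttributeError) → 'D' (after the try/except). Output: CD

Answer: CD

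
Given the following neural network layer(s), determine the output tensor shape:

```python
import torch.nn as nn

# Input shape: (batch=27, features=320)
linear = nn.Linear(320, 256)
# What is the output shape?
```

Input: (27, 320) -> Output: (27, 256)

Answer: (27, 256)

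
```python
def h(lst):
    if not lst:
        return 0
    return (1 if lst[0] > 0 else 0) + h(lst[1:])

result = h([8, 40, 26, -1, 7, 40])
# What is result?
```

Count of positive elements in [8, 40, 26, -1, 7, 40] = 5

Answer: 5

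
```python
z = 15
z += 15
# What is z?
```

Trace:
`z = 15` → z = 15
`z += 15` → z = 30
So z = 30

Answer: 30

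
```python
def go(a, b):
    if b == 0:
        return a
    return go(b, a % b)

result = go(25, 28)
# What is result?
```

go(25, 28) -> go(28, 25) -> go(25, 3) -> go(3, 1) -> go(1, 0) -> 1

Answer: 1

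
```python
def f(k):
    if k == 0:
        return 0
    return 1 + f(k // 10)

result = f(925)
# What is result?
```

Count of digits of 925: 3

Answer: 3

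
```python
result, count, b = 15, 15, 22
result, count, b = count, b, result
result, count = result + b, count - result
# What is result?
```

Trace:
`result, count, b = 15, 15, 22` → result = 15; count = 15; b = 22
`result, count, b = count, b, result` → result = 15; count = 22; b = 15
`result, count = result + b, count - result` → result = 30; count = 7
So result = 30

Answer: 30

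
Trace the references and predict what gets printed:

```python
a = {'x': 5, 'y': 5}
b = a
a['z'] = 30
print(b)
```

Key concept: dict aliasing.
Step by step:
`a = {'x': 5, 'y': 5}` → a = {'x': 5, 'y': 5}
`b = a` → b = {'x': 5, 'y': 5} (same object as a)
`a['z'] = 30` → a = {'x': 5, 'y': 5, 'z': 30} (same object as b); b = {'x': 5, 'y': 5, 'z': 30} (same object as a)
`print(b)` → prints {'x': 5, 'y': 5, 'z': 30}

Answer: {'x': 5, 'y': 5, 'z': 30}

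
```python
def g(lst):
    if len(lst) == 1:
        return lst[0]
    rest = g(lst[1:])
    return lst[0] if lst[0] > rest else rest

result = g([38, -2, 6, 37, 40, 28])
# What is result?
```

Recursive max over [38, -2, 6, 37, 40, 28] = 40

Answer: 40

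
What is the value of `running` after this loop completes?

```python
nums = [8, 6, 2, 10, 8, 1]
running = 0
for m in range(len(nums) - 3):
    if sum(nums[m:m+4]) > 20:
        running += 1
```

Count windows with sum > 20
`running` takes the values: 0 → 1 → 2 → 3

Answer: 3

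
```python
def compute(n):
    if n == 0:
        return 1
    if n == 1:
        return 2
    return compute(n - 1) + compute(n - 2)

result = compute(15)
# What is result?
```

Build up from base cases: compute(0)=1, compute(1)=2, compute(2)=3, compute(3)=5, compute(4)=8, compute(5)=13, compute(6)=21, ..., compute(15)=1597

Answer: 1597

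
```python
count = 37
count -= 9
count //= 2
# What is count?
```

Trace:
`count = 37` → count = 37
`count -= 9` → count = 28
`count //= 2` → count = 14
So count = 14

Answer: 14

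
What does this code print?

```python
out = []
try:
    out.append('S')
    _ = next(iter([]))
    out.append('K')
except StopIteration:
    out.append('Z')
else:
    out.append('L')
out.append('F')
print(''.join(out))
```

Execution trace: 'S' (try body) → 'Z' (except StopIteration) → 'F' (after the try/except). Output: SZF

Answer: SZF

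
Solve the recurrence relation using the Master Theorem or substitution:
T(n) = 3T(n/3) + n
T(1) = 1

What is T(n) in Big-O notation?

By Master Theorem: a=3, b=3, f(n)=n. Since log_3(3) = 1 and f(n) = Θ(n^1), Case 2 applies. T(n) = O(n log n).

Answer: O(n log n)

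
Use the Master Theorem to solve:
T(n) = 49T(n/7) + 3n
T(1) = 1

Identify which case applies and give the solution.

a=49, b=7, f(n)=3n. log_7(49) = 2. Since c=1 < 2, Case 1 applies: T(n) = Θ(n^log_b(a)) = O(n^2).

Answer: O(n^2) - Case 1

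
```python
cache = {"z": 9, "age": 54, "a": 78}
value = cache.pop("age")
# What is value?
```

Trace:
`cache = {"z": 9, "age": 54, "a": 78}` → cache = {'z': 9, 'age': 54, 'a': 78}
`value = cache.pop("age")` → cache = {'z': 9, 'a': 78}; value = 54
So value = 54

Answer: 54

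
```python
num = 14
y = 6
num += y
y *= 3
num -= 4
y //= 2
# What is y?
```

Trace:
`num = 14` → num = 14
`y = 6` → y = 6
`num += y` → num = 20
`y *= 3` → y = 18
`num -= 4` → num = 16
`y //= 2` → y = 9
So y = 9

Answer: 9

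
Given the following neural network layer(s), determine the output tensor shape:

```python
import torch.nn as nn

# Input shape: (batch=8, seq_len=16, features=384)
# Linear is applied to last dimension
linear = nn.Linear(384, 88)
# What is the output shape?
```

Input: (8, 16, 384) -> Output: (8, 16, 88)

Answer: (8, 16, 88)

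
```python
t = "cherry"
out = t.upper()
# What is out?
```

Trace:
`t = "cherry"` → t = 'cherry'
`out = t.upper()` → out = 'CHERRY'
So out = 'CHERRY'

Answer: 'CHERRY'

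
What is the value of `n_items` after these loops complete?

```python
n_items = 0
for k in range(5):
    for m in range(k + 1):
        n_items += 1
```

Triangle: 1 + 2 + ... + 5
`n_items` takes the values: 0 → 1 → 2 → 3 → 4 → 5 → 6 → 7 → 8 → 9 → 10 → 11 → 12 → 13 → 14 → 15

Answer: 15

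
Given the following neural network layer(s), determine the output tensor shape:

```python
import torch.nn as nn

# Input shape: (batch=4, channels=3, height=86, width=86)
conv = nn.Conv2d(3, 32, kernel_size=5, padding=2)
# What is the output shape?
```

Input: (4, 3, 86, 86) -> Output: (4, 32, 86, 86)

Answer: (4, 32, 86, 86)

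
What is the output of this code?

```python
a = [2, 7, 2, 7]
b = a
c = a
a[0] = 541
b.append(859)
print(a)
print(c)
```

Key concept: multiple aliases.
Step by step:
`a = [2, 7, 2, 7]` → a = [2, 7, 2, 7]
`b = a` → b = [2, 7, 2, 7] (same object as a)
`c = a` → c = [2, 7, 2, 7] (same object as a, b)
`a[0] = 541` → a = [541, 7, 2, 7] (same object as b, c); b = [541, 7, 2, 7] (same object as a, c); c = [541, 7, 2, 7] (same object as a, b)
`b.append(859)` → a = [541, 7, 2, 7, 859] (same object as b, c); b = [541, 7, 2, 7, 859] (same object as a, c); c = [541, 7, 2, 7, 859] (same object as a, b)
`print(a)` → prints [541, 7, 2, 7, 859]
`print(c)` → prints [541, 7, 2, 7, 859]

Answer:
[541, 7, 2, 7, 859]
[541, 7, 2, 7, 859]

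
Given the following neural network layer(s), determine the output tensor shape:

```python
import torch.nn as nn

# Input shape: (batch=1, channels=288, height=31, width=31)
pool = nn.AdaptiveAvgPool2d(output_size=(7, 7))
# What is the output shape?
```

Input: (1, 288, 31, 31) -> Output: (1, 288, 7, 7)

Answer: (1, 288, 7, 7)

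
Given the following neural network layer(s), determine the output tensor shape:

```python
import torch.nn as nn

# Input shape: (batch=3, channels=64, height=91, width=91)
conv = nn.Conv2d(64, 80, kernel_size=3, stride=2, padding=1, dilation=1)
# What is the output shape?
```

Input: (3, 64, 91, 91) -> Output: (3, 80, 46, 46)

Answer: (3, 80, 46, 46)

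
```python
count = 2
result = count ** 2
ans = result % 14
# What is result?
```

Trace:
`count = 2` → count = 2
`result = count ** 2` → result = 4
`ans = result % 14` → ans = 4
So result = 4

Answer: 4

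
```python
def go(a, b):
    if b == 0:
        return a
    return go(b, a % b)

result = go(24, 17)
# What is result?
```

go(24, 17) -> go(17, 7) -> go(7, 3) -> go(3, 1) -> go(1, 0) -> 1

Answer: 1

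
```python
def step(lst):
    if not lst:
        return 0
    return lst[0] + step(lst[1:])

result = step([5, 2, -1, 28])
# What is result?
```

5 + 2 + (-1) + 28 + 0 = 34

Answer: 34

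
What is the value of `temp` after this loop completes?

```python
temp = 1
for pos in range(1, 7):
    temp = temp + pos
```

Start at 1, add 1 through 6
`temp` takes the values: 1 → 2 → 4 → 7 → 11 → 16 → 22

Answer: 22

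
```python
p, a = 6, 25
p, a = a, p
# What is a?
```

Trace:
`p, a = 6, 25` → p = 6; a = 25
`p, a = a, p` → p = 25; a = 6
So a = 6

Answer: 6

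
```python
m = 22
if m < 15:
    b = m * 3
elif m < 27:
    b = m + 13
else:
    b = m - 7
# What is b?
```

Trace:
`m = 22` → m = 22
`if m < 15: ...` → m < 15 is False, m < 27 is True → b = 35
So b = 35

Answer: 35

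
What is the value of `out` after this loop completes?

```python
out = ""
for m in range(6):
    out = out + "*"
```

Repeat '*' 6 times
`out` takes the values: "" → "*" → "**" → "***" → "****" → "*****" → "******"

Answer: "******"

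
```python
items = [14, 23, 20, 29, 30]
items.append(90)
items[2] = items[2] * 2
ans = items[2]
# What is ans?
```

Trace:
`items = [14, 23, 20, 29, 30]` → items = [14, 23, 20, 29, 30]
`items.append(90)` → items = [14, 23, 20, 29, 30, 90]
`items[2] = items[2] * 2` → items = [14, 23, 40, 29, 30, 90]
`ans = items[2]` → ans = 40
So ans = 40

Answer: 40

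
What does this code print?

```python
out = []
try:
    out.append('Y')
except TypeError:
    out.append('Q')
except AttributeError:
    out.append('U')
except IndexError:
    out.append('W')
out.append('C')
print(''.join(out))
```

Execution trace: 'Y' (try body, no exception) → 'C' (after the try/except). Output: YC

Answer: YC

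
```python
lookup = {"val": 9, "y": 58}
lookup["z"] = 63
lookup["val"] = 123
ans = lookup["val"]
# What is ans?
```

Trace:
`lookup = {"val": 9, "y": 58}` → lookup = {'val': 9, 'y': 58}
`lookup["z"] = 63` → lookup = {'val': 9, 'y': 58, 'z': 63}
`lookup["val"] = 123` → lookup = {'val': 123, 'y': 58, 'z': 63}
`ans = lookup["val"]` → ans = 123
So ans = 123

Answer: 123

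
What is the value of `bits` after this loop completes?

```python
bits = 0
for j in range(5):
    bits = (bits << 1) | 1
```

Build 5 consecutive 1-bits: 0b11111
`bits` takes the values: 0 → 1 → 3 → 7 → 15 → 31

Answer: 31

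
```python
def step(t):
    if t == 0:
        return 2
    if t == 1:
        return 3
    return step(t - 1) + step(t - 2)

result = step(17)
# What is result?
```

Build up from base cases: step(0)=2, step(1)=3, step(2)=5, step(3)=8, step(4)=13, step(5)=21, step(6)=34, ..., step(17)=6765

Answer: 6765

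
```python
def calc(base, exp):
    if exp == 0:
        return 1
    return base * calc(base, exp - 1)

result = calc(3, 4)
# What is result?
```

calc(3, 4) = 3 * 3 * 3 * 3 = 81

Answer: 81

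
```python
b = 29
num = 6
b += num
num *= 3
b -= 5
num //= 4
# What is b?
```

Trace:
`b = 29` → b = 29
`num = 6` → num = 6
`b += num` → b = 35
`num *= 3` → num = 18
`b -= 5` → b = 30
`num //= 4` → num = 4
So b = 30

Answer: 30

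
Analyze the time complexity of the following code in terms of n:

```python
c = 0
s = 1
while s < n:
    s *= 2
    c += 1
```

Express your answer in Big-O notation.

Each loop level contributes: log n. Multiplying the contributions gives O(log n).

Answer: O(log n)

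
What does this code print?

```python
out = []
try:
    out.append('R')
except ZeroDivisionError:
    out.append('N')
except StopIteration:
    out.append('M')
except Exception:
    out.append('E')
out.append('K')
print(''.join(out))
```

Execution trace: 'R' (try body, no exception) → 'K' (after the try/except). Output: RK

Answer: RK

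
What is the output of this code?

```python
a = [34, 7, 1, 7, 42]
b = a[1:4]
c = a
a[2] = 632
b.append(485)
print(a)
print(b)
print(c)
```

Key concept: slice vs alias.
Step by step:
`a = [34, 7, 1, 7, 42]` → a = [34, 7, 1, 7, 42]
`b = a[1:4]` → b = [7, 1, 7]
`c = a` → c = [34, 7, 1, 7, 42] (same object as a)
`a[2] = 632` → a = [34, 7, 632, 7, 42] (same object as c); c = [34, 7, 632, 7, 42] (same object as a)
`b.append(485)` → b = [7, 1, 7, 485]
`print(a)` → prints [34, 7, 632, 7, 42]
`print(b)` → prints [7, 1, 7, 485]
`print(c)` → prints [34, 7, 632, 7, 42]

Answer:
[34, 7, 632, 7, 42]
[7, 1, 7, 485]
[34, 7, 632, 7, 42]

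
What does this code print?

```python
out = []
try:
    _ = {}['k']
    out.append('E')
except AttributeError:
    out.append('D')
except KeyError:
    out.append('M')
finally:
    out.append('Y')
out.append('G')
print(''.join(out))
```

Execution trace: 'M' (except KeyError) → 'Y' (finally) → 'G' (after the try/except). Output: MYG

Answer: MYG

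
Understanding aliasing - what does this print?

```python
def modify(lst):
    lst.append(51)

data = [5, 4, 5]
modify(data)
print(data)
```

Key concept: function modifies passed list.
Step by step:
`data = [5, 4, 5]` → data = [5, 4, 5]
`modify(data)` → data = [5, 4, 5, 51]
`print(data)` → prints [5, 4, 5, 51]

Answer: [5, 4, 5, 51]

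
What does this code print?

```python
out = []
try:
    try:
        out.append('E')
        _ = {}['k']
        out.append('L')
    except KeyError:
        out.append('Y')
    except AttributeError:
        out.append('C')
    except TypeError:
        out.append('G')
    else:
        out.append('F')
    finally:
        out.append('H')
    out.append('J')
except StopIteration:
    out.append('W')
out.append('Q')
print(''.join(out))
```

Execution trace: 'E' (inner try body) → 'Y' (inner except KeyError) → 'H' (inner finally) → 'J' (try body, no exception) → 'Q' (after the try/except). Output: EYHJQ

Answer: EYHJQ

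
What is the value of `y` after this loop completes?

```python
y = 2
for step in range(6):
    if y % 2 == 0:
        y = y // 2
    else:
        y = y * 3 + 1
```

Collatz-style transformation from 2
`y` takes the values: 2 → 1 → 4 → 2 → 1 → 4 → 2

Answer: 2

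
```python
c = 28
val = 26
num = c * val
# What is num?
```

Trace:
`c = 28` → c = 28
`val = 26` → val = 26
`num = c * val` → num = 728
So num = 728

Answer: 728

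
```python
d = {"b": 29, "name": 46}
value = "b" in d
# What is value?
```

Trace:
`d = {"b": 29, "name": 46}` → d = {'b': 29, 'name': 46}
`value = "b" in d` → value = True
So value = True

Answer: True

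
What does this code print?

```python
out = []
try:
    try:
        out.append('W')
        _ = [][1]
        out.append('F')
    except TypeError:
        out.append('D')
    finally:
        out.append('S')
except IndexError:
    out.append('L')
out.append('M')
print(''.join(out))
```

Execution trace: 'W' (try body) → 'S' (finally) → 'L' (outer except IndexError) → 'M' (after the try/except). Output: WSLM

Answer: WSLM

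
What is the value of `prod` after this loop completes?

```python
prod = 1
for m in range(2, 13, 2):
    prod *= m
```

Product of even numbers 2 to 12
`prod` takes the values: 1 → 2 → 8 → 48 → 384 → 3840 → 46080

Answer: 46080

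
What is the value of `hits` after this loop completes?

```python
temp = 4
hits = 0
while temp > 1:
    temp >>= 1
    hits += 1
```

Count right shifts until 1
`hits` takes the values: 0 → 1 → 2

Answer: 2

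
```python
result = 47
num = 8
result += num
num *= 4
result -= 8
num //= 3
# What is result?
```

Trace:
`result = 47` → result = 47
`num = 8` → num = 8
`result += num` → result = 55
`num *= 4` → num = 32
`result -= 8` → result = 47
`num //= 3` → num = 10
So result = 47

Answer: 47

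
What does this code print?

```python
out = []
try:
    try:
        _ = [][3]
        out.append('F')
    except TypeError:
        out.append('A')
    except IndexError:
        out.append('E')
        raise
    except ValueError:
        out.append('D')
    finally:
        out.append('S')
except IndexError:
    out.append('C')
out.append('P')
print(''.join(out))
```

Execution trace: 'E' (except IndexError) → 'S' (finally) → 'C' (outer except IndexError) → 'P' (after the try/except). Output: ESCP

Answer: ESCP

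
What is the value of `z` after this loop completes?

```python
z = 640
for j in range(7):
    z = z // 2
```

Halve 7 times: 640 // 2^7 = 5
`z` takes the values: 640 → 320 → 160 → 80 → 40 → 20 → 10 → 5

Answer: 5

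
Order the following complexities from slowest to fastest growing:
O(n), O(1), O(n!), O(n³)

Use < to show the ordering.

Ordered by growth rate: O(1) < O(n) < O(n³) < O(n!)

Answer: O(1) < O(n) < O(n³) < O(n!)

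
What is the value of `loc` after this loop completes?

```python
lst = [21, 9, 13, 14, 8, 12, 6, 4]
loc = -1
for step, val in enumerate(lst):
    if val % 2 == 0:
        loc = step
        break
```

First even number index in [21, 9, 13, 14, 8, 12, 6, 4]
`loc` takes the values: -1 → 3

Answer: 3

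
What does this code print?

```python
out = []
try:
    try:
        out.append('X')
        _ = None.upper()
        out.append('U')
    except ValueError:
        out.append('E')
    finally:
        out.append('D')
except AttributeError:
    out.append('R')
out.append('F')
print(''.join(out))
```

Execution trace: 'X' (inner try body) → 'D' (inner finally) → 'R' (outer except AttributeError) → 'F' (after the try/except). Output: XDRF

Answer: XDRF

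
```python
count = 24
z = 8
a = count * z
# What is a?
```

Trace:
`count = 24` → count = 24
`z = 8` → z = 8
`a = count * z` → a = 192
So a = 192

Answer: 192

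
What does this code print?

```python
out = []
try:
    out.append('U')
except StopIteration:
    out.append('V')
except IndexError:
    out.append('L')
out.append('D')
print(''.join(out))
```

Execution trace: 'U' (try body, no exception) → 'D' (after the try/except). Output: UD

Answer: UD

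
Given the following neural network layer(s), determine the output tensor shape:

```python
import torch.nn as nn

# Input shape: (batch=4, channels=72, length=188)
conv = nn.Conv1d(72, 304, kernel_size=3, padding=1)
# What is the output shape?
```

Input: (4, 72, 188) -> Output: (4, 304, 188)

Answer: (4, 304, 188)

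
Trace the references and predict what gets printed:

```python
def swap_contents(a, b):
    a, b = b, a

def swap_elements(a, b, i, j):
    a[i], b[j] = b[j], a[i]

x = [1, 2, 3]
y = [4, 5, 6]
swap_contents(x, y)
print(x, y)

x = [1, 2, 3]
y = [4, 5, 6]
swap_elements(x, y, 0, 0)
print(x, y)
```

Key concept: parameter rebinding vs mutation.
Step by step:
`x = [1, 2, 3]` → x = [1, 2, 3]
`y = [4, 5, 6]` → y = [4, 5, 6]
`swap_contents(x, y)` → no visible change to tracked variables
`print(x, y)` → prints [1, 2, 3] [4, 5, 6]
`x = [1, 2, 3]` → x = [1, 2, 3]
`y = [4, 5, 6]` → y = [4, 5, 6]
`swap_elements(x, y, 0, 0)` → x = [4, 2, 3]; y = [1, 5, 6]
`print(x, y)` → prints [4, 2, 3] [1, 5, 6]

Answer:
[1, 2, 3] [4, 5, 6]
[4, 2, 3] [1, 5, 6]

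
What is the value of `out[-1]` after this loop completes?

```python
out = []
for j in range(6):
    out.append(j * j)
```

Last element of squares 0 to 5
`out` takes the values: [] → [0] → [0, 1] → [0, 1, 4] → [0, 1, 4, 9] → [0, 1, 4, 9, 16] → [0, 1, 4, 9, 16, 25]
So `out[-1]` = 25

Answer: 25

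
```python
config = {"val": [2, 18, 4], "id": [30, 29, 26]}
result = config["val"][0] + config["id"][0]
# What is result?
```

Trace:
`config = {"val": [2, 18, 4], "id": [30, 29, 26]}` → config = {'val': [2, 18, 4], 'id': [30, 29, 26]}
`result = config["val"][0] + config["id"][0]` → result = 32
So result = 32

Answer: 32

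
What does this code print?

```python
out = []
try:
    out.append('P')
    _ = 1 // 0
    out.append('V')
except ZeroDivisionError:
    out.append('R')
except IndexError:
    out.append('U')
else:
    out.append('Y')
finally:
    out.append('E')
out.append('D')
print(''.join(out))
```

Execution trace: 'P' (try body) → 'R' (except ZeroDivisionError) → 'E' (finally) → 'D' (after the try/except). Output: PRED

Answer: PRED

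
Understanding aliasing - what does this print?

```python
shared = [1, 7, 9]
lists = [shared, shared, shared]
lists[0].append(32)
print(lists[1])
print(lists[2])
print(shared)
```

Key concept: list of same reference.
Step by step:
`shared = [1, 7, 9]` → shared = [1, 7, 9]
`lists = [shared, shared, shared]` → lists = [[1, 7, 9], [1, 7, 9], [1, 7, 9]]
`lists[0].append(32)` → shared = [1, 7, 9, 32]; lists = [[1, 7, 9, 32], [1, 7, 9, 32], [1, 7, 9, 32]]
`print(lists[1])` → prints [1, 7, 9, 32]
`print(lists[2])` → prints [1, 7, 9, 32]
`print(shared)` → prints [1, 7, 9, 32]

Answer:
[1, 7, 9, 32]
[1, 7, 9, 32]
[1, 7, 9, 32]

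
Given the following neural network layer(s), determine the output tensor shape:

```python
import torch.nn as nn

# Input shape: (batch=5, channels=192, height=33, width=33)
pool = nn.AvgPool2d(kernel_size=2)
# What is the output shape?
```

Input: (5, 192, 33, 33) -> Output: (5, 192, 16, 16)

Answer: (5, 192, 16, 16)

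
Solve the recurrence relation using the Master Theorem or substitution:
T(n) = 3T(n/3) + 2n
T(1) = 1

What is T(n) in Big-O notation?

By Master Theorem: a=3, b=3, f(n)=2n. Since log_3(3) = 1 and f(n) = Θ(n^1), Case 2 applies. T(n) = O(n log n).

Answer: O(n log n)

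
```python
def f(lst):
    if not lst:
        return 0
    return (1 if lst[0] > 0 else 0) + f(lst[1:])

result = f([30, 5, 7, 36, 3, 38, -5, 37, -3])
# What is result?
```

Count of positive elements in [30, 5, 7, 36, 3, 38, -5, 37, -3] = 7

Answer: 7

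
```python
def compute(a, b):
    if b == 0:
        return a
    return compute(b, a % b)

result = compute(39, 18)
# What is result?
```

compute(39, 18) -> compute(18, 3) -> compute(3, 0) -> 3

Answer: 3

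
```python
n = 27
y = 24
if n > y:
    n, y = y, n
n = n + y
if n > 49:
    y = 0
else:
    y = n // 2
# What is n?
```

Trace:
`n = 27` → n = 27
`y = 24` → y = 24
`if n > y: ...` → n > y is True → n = 24; y = 27
`n = n + y` → n = 51
`if n > 49: ...` → n > 49 is True → y = 0
So n = 51

Answer: 51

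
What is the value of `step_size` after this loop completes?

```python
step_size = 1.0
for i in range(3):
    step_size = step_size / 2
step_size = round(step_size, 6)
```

Halving LR 3 times: 1 / 2^3
`step_size` takes the values: 1.0 → 0.5 → 0.25 → 0.125

Answer: 0.125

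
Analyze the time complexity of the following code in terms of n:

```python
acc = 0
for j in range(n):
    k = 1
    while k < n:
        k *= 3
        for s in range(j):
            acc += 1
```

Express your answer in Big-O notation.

Each loop level contributes: n × log n × n. Multiplying the contributions gives O(n^2 log n).

Answer: O(n^2 log n)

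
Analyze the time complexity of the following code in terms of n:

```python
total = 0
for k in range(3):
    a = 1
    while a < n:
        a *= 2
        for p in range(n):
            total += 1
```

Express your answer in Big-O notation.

Each loop level contributes: 1 × log n × n. Multiplying the contributions gives O(n log n).

Answer: O(n log n)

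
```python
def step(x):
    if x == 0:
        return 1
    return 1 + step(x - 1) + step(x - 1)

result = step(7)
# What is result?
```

step(x) = 1 + 2·step(x-1), step(0)=1. Closed form: (1+1)·2^7 - 1 = 255.

Answer: 255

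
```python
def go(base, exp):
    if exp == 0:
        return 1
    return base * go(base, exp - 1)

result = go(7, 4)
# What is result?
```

go(7, 4) = 7 * 7 * 7 * 7 = 2401

Answer: 2401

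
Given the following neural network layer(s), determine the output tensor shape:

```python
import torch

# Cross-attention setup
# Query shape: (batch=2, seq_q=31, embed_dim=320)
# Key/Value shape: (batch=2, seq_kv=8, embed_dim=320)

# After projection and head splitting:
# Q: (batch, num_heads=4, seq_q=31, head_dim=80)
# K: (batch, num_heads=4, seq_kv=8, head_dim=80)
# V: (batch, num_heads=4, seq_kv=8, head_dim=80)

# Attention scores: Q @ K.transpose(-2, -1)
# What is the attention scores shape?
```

Input: (2, 31, 320) -> Output: (2, 4, 31, 8)

Answer: (2, 4, 31, 8)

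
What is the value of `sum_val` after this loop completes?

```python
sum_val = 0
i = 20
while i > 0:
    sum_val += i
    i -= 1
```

Sum 20 down to 1
`sum_val` takes the values: 0 → 20 → 39 → 57 → 74 → 90 → 105 → 119 → 132 → 144 → 155 → 165 → 174 → 182 → 189 → 195 → 200 → 204 → 207 → 209 → 210

Answer: 210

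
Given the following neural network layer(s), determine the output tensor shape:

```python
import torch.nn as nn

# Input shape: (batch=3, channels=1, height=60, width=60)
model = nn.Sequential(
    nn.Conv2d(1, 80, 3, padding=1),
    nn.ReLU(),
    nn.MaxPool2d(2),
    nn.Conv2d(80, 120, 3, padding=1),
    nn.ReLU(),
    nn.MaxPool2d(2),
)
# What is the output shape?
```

Input: (3, 1, 60, 60) -> after first Conv2d: (3, 80, 60, 60) -> after first MaxPool2d: (3, 80, 30, 30) -> after second Conv2d: (3, 120, 30, 30) -> Output: (3, 120, 15, 15)

Answer: (3, 120, 15, 15)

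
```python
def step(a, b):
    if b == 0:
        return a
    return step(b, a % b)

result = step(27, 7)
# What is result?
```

step(27, 7) -> step(7, 6) -> step(6, 1) -> step(1, 0) -> 1

Answer: 1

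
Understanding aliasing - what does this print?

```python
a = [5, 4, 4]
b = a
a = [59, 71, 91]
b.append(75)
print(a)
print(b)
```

Key concept: rebinding vs mutation: a is rebound to a new list, b still points at the original.
Step by step:
`a = [5, 4, 4]` → a = [5, 4, 4]
`b = a` → b = [5, 4, 4] (same object as a)
`a = [59, 71, 91]` → a = [59, 71, 91]
`b.append(75)` → b = [5, 4, 4, 75]
`print(a)` → prints [59, 71, 91]
`print(b)` → prints [5, 4, 4, 75]

Answer:
[59, 71, 91]
[5, 4, 4, 75]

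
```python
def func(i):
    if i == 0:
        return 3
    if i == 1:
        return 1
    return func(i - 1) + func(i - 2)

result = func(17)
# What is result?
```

Build up from base cases: func(0)=3, func(1)=1, func(2)=4, func(3)=5, func(4)=9, func(5)=14, func(6)=23, ..., func(17)=4558

Answer: 4558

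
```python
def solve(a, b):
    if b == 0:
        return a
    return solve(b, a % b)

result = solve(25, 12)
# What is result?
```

solve(25, 12) -> solve(12, 1) -> solve(1, 0) -> 1

Answer: 1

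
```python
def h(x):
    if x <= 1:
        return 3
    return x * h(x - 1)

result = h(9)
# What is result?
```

h(9) = 9 * 8 * 7 * 6 * 5 * 4 * 3 * 2 * 3 = 1088640

Answer: 1088640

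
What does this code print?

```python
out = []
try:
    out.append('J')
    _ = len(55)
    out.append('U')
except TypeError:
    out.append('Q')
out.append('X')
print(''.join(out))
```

Execution trace: 'J' (try body) → 'Q' (except TypeError) → 'X' (after the try/except). Output: JQX

Answer: JQX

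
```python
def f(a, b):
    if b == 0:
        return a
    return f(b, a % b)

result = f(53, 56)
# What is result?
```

f(53, 56) -> f(56, 53) -> f(53, 3) -> f(3, 2) -> f(2, 1) -> f(1, 0) -> 1

Answer: 1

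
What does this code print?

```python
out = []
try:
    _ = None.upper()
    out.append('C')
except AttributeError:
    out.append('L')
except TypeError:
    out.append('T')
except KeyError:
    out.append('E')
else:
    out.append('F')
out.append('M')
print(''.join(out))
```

Execution trace: 'L' (except AttributeError) → 'M' (after the try/except). Output: LM

Answer: LM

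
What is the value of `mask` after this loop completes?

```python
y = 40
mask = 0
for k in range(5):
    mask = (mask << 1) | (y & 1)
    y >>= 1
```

Reverse lowest 5 bits of 40
`mask` takes the values: 0 → 1 → 2

Answer: 2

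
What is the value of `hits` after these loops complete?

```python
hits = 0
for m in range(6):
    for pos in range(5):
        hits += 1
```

6 * 5 = 30
`hits` takes the values: 0 → 1 → 2 → 3 → 4 → 5 → 6 → 7 → 8 → 9 → 10 → 11 → 12 → 13 → 14 → 15 → 16 → 17 → 18 → 19 → 20 → 21 → 22 → 23 → 24 → 25 → 26 → 27 → 28 → 29 → 30

Answer: 30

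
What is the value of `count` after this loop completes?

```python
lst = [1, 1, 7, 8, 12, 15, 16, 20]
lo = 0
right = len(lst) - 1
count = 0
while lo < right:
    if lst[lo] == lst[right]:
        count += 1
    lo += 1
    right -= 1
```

Count matching pairs from ends
`count` takes the values: 0

Answer: 0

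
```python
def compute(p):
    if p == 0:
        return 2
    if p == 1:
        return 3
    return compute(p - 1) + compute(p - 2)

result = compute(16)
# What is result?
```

Build up from base cases: compute(0)=2, compute(1)=3, compute(2)=5, compute(3)=8, compute(4)=13, compute(5)=21, compute(6)=34, ..., compute(16)=4181

Answer: 4181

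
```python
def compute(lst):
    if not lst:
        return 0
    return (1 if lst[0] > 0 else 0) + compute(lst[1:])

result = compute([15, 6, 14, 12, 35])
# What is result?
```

Count of positive elements in [15, 6, 14, 12, 35] = 5

Answer: 5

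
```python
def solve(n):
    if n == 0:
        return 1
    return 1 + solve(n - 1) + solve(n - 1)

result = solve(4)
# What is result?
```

solve(n) = 1 + 2·solve(n-1), solve(0)=1. Closed form: (1+1)·2^4 - 1 = 31.

Answer: 31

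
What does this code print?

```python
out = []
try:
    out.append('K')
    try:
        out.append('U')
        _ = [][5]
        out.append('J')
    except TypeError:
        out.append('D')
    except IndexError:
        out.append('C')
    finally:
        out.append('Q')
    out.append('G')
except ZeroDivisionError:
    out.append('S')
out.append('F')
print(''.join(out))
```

Execution trace: 'K' (try body) → 'U' (inner try body) → 'C' (inner except IndexError) → 'Q' (inner finally) → 'G' (try body, no exception) → 'F' (after the try/except). Output: KUCQGF

Answer: KUCQGF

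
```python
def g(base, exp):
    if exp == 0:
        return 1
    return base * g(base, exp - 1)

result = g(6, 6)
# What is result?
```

g(6, 6) = 6 * 6 * 6 * 6 * 6 * 6 = 46656

Answer: 46656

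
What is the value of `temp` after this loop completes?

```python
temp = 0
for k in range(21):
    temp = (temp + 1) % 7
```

Increment mod 7, 21 times = 0
`temp` takes the values: 0 → 1 → 2 → 3 → 4 → 5 → 6 → 0 → 1 → 2 → 3 → 4 → 5 → 6 → 0 → 1 → 2 → 3 → 4 → 5 → 6 → 0

Answer: 0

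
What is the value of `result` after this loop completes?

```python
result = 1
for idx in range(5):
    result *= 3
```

3^5 = 243
`result` takes the values: 1 → 3 → 9 → 27 → 81 → 243

Answer: 243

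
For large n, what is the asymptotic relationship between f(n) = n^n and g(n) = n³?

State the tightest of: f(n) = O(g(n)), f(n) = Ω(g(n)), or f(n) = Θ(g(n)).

n^n vs n³: f(n) = Ω(g(n)) but not O(g(n)) — n^n grows strictly faster than n³.

Answer: f(n) = Ω(g(n)) but not O(g(n)) — n^n grows strictly faster than n³.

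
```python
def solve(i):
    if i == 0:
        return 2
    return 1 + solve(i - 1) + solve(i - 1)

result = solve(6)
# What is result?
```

solve(i) = 1 + 2·solve(i-1), solve(0)=2. Closed form: (2+1)·2^6 - 1 = 191.

Answer: 191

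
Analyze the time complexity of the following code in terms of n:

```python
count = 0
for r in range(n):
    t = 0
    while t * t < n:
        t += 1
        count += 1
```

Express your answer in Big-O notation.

Each loop level contributes: n × √n. Multiplying the contributions gives O(n√n).

Answer: O(n√n)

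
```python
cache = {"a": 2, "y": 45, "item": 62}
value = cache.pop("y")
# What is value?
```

Trace:
`cache = {"a": 2, "y": 45, "item": 62}` → cache = {'a': 2, 'y': 45, 'item': 62}
`value = cache.pop("y")` → cache = {'a': 2, 'item': 62}; value = 45
So value = 45

Answer: 45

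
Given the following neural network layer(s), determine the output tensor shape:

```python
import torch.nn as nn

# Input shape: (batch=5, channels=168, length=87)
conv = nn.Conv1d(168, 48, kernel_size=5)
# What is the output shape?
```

Input: (5, 168, 87) -> Output: (5, 48, 83)

Answer: (5, 48, 83)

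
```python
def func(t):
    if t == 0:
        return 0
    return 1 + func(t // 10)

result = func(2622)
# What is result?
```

Count of digits of 2622: 4

Answer: 4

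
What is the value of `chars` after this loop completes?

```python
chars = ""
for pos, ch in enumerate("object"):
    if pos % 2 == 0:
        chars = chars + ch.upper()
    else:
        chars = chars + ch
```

Uppercase even positions in 'object'
`chars` takes the values: "" → "O" → "Ob" → "ObJ" → "ObJe" → "ObJeC" → "ObJeCt"

Answer: "ObJeCt"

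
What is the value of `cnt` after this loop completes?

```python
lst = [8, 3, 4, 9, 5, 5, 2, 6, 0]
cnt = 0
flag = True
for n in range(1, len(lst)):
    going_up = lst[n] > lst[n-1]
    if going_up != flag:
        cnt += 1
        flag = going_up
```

Count direction changes in [8, 3, 4, 9, 5, 5, 2, 6, 0]
`cnt` takes the values: 0 → 1 → 2 → 3 → 4 → 5

Answer: 5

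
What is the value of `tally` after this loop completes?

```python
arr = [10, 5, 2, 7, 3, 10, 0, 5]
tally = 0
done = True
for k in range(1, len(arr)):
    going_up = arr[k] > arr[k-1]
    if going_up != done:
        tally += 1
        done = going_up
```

Count direction changes in [10, 5, 2, 7, 3, 10, 0, 5]
`tally` takes the values: 0 → 1 → 2 → 3 → 4 → 5 → 6

Answer: 6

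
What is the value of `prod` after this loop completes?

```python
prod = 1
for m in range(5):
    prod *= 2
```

2^5 = 32
`prod` takes the values: 1 → 2 → 4 → 8 → 16 → 32

Answer: 32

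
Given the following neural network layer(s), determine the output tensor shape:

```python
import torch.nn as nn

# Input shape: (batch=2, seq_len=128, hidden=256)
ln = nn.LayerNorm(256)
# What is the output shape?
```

Input: (2, 128, 256) -> Output: (2, 128, 256)

Answer: (2, 128, 256)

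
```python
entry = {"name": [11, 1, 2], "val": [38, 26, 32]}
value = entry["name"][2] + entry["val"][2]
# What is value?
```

Trace:
`entry = {"name": [11, 1, 2], "val": [38, 26, 32]}` → entry = {'name': [11, 1, 2], 'val': [38, 26, 32]}
`value = entry["name"][2] + entry["val"][2]` → value = 34
So value = 34

Answer: 34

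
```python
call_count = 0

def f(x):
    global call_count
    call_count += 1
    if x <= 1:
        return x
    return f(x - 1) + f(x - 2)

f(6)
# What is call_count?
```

Calls(x) = 1 + Calls(x-1) + Calls(x-2); Calls(0)=Calls(1)=1. For x=6 this gives 25.

Answer: 25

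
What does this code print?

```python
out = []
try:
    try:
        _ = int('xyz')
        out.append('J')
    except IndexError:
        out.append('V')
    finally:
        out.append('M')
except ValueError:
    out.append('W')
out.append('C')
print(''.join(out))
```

Execution trace: 'M' (finally) → 'W' (outer except ValueError) → 'C' (after the try/except). Output: MWC

Answer: MWC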